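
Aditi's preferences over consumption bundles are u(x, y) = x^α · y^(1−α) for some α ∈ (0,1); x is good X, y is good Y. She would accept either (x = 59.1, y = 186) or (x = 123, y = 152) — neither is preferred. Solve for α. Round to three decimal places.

α ≈ 0.216

Set the two utilities equal: 59.1^α·186^(1−α) = 123^α·152^(1−α).
Taking logs: α·ln 59.1 + (1−α)·ln 186 = α·ln 123 + (1−α)·ln 152, i.e. α·-0.732953 = (1−α)·-0.201866.
With A = -0.732953 and B = -0.201866: α·A = (1−α)·B, so α = B/(A+B) = -0.201866/-0.934819 ≈ 0.216.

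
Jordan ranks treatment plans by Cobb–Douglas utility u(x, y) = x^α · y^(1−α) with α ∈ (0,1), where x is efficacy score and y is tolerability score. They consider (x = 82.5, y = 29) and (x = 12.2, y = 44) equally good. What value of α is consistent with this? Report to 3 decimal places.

The Cobb–Douglas utilities coincide, so 82.5^α·29^(1−α) = 12.2^α·44^(1−α).
(82.5/12.2)^α = (44/29)^(1−α); take logs: α·ln(82.5/12.2) = (1−α)·ln(44/29), i.e. α·1.911362 = (1−α)·0.416894.
Thus α·(2.328256) = 0.416894, so α = 0.416894/2.328256 ≈ 0.179.

α ≈ 0.179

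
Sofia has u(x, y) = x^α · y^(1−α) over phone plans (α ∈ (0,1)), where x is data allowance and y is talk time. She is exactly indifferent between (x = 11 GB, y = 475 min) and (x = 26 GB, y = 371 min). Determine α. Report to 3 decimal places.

α ≈ 0.223

Indifference: 11^α · 475^(1−α) = 26^α · 371^(1−α).
(11/26)^α = (371/475)^(1−α); take logs: α·ln(11/26) = (1−α)·ln(371/475), i.e. α·-0.860201 = (1−α)·-0.247113.
With A = -0.860201 and B = -0.247113: α·A = (1−α)·B, so α = B/(A+B) = -0.247113/-1.107314 ≈ 0.223.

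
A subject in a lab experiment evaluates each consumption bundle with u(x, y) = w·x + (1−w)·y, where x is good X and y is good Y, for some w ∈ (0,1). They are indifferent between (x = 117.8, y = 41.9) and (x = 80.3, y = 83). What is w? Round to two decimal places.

Equating utilities: w·117.8 + (1−w)·41.9 = w·80.3 + (1−w)·83.
w·(117.8−80.3) = (1−w)·(83−41.9), i.e. w·37.5 = (1−w)·41.1.
The marginal rate of substitution is 41.1/37.5, so w = 41.1/(37.5+41.1) = 0.52.

w = 0.52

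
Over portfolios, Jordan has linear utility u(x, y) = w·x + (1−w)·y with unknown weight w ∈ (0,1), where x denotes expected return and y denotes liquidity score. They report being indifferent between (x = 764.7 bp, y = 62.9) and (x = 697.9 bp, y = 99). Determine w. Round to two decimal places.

w = 0.35

Indifference: w·764.7 + (1−w)·62.9 = w·697.9 + (1−w)·99.
Collecting terms: w·66.8 = (1−w)·36.1.
Hence w = 36.1/(66.8+36.1) = 36.1/102.9 = 0.35.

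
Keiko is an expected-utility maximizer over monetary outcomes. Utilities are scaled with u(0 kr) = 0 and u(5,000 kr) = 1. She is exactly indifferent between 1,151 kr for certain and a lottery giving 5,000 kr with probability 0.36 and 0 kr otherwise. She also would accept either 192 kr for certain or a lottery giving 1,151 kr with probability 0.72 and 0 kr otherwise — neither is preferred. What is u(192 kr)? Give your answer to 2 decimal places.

From the first indifference, u(1,151 kr) = 0.36·u(5,000 kr) + 0.64·u(0 kr) = 0.36·1 + 0.64·0 = 0.36.
Then u(192 kr) = 0.72·u(1,151 kr) + 0.28·u(0 kr) = 0.72·0.36 + 0.28·0.00 = 0.2592.

0.26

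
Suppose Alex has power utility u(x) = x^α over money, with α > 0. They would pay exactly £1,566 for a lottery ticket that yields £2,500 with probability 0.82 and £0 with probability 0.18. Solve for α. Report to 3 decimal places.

The lottery's expected utility is 0.82·u(2500) + 0.18·u(0) = 0.82·2500^α (since u(0) = 0 for α > 0).
Setting u(1566) equal to that: 1566^α = 0.82·2500^α ⇒ (1566/2500)^α = 0.82.
α = ln(0.82) / ln(1566/2500) = -0.198451/-0.467766 ≈ 0.424.

α ≈ 0.424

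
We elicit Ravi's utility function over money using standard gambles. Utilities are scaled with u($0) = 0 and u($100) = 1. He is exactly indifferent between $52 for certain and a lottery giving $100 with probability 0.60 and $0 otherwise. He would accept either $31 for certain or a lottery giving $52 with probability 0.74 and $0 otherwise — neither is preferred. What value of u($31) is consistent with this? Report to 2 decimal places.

0.44

From the first indifference, u($52) = 0.60·u($100) + 0.40·u($0) = 0.60·1 + 0.40·0 = 0.60.
The second indifference gives u($31) = 0.74·u($52) + 0.26·u($0) = 0.74·0.60 + 0.26·0.00 = 0.4440.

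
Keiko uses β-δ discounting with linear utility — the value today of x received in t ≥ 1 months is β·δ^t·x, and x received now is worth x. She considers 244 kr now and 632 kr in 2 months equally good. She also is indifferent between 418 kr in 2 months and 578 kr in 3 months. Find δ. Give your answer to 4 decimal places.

δ ≈ 0.7232

Both payoffs in the second observation are in the future, so β drops out: δ^2·418 = δ^3·578 ⇒ δ = 418/578 = 0.72318.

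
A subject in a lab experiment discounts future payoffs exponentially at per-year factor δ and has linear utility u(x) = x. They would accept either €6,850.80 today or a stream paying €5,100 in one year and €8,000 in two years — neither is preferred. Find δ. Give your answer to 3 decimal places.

δ ≈ 0.660

Present value of the stream is 5100·δ + 8000·δ². Indifference gives 5100δ + 8000δ² = 6850.80.
So 8000δ² + 5100δ − 6850.80 = 0.
δ = (−5100 + √(5100² + 4·8000·6850.80)) / (2·8000) = (−5100 + √245235600.00) / 16000 ≈ 0.660.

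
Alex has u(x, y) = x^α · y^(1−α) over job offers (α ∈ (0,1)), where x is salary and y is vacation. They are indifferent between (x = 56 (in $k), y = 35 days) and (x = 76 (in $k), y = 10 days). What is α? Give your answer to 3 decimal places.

α ≈ 0.804

Set the two utilities equal: 56^α·35^(1−α) = 76^α·10^(1−α).
Rearrange to (56/76)^α = (10/35)^(1−α) and take logs: α·-0.305382 = (1−α)·-1.252763.
Thus α·(-1.558145) = -1.252763, so α = -1.252763/-1.558145 ≈ 0.804.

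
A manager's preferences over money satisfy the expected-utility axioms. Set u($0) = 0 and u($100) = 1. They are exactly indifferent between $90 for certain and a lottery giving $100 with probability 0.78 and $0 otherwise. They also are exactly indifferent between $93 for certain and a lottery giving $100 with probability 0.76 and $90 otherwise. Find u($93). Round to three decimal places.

First, u($90) = 0.78·u($100) + 0.22·u($0) = 0.78.
Then u($93) = 0.76·u($100) + 0.24·u($90) = 0.76·1.00 + 0.24·0.78 = 0.9472.

0.947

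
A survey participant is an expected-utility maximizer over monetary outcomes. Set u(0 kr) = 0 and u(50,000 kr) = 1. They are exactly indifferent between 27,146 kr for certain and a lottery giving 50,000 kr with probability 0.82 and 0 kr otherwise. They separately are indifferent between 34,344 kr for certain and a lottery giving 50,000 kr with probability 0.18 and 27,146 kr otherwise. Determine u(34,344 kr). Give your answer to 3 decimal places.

0.852

The first gamble pins u(27,146 kr): it must equal 0.82·1 + 0.18·0 = 0.82.
Then u(34,344 kr) = 0.18·u(50,000 kr) + 0.82·u(27,146 kr) = 0.18·1.00 + 0.82·0.82 = 0.8524.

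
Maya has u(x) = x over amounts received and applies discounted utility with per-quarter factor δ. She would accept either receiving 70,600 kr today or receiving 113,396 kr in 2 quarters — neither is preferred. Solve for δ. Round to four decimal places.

Equating discounted utilities: u(70600) = δ^2·u(113396) ⇒ δ^2 = u(70600)/u(113396).
With u(x) = x: δ^2 = 70600/113396 = 0.62260.
So δ = 0.62260^(1/2) ≈ 0.7890.

δ ≈ 0.7890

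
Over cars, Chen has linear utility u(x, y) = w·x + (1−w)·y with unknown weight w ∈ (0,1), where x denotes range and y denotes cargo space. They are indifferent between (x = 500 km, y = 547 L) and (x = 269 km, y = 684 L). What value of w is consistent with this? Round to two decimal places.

u(500,547) = u(269,684) means w·500 + (1−w)·547 = w·269 + (1−w)·684.
Collecting terms: w·231 = (1−w)·137.
So w/(1−w) = 137/231 = 0.5931, giving w = 137/(231+137) = 0.37.

w = 0.37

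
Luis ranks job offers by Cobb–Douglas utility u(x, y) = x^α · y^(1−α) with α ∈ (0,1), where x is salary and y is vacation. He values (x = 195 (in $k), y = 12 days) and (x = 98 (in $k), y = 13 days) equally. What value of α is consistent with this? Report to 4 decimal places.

α ≈ 0.1042

The Cobb–Douglas utilities coincide, so 195^α·12^(1−α) = 98^α·13^(1−α).
(195/98)^α = (13/12)^(1−α); take logs: α·ln(195/98) = (1−α)·ln(13/12), i.e. α·0.6880321 = (1−α)·0.0800427.
Thus α·(0.7680748) = 0.0800427, so α = 0.0800427/0.7680748 ≈ 0.1042.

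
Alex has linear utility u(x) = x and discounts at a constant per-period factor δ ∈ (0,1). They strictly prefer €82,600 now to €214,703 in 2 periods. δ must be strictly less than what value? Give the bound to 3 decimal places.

δ < 0.620

Comparing present values: 82600 > δ^2·214703.
So δ^2 < 82600/214703 = 0.38472; taking the square root of both positive sides preserves the inequality.
δ < 0.38472^(1/2) = 0.620.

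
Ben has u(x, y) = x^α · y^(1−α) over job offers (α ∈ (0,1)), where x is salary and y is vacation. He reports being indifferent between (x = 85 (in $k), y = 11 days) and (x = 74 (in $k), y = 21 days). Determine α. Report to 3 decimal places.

α ≈ 0.824

Set the two utilities equal: 85^α·11^(1−α) = 74^α·21^(1−α).
(85/74)^α = (21/11)^(1−α); take logs: α·ln(85/74) = (1−α)·ln(21/11), i.e. α·0.138586 = (1−α)·0.646627.
With A = 0.138586 and B = 0.646627: α·A = (1−α)·B, so α = B/(A+B) = 0.646627/0.785213 ≈ 0.824.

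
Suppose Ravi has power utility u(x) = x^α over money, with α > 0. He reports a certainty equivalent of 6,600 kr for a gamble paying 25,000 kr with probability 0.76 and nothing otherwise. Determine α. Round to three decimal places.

Since u(0) = 0, the lottery's EU is 0.76·25000^α.
Equating: 6600^α = 0.76·25000^α, i.e. 0.2640^α = 0.76.
Taking logs: α·ln(6600/25000) = ln(0.76), so α = -0.274437 / -1.331806 ≈ 0.206.

α ≈ 0.206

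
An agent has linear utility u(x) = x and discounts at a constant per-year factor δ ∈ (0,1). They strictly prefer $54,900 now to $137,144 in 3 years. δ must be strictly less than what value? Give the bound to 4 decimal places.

δ < 0.7370

The preference means 54900 > δ^3·137144.
Dividing by 137144: δ^3 < 0.40031. Both sides are positive, so the cube root keeps the direction.
δ < (54900/137144)^(1/3) ≈ 0.7370.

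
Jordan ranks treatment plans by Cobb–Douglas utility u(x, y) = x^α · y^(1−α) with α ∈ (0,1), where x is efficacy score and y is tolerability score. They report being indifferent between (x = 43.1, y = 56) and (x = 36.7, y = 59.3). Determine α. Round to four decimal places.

Indifference: 43.1^α · 56^(1−α) = 36.7^α · 59.3^(1−α).
Rearrange to (43.1/36.7)^α = (59.3/56)^(1−α) and take logs: α·0.1607462 = (1−α)·0.0572576.
With A = 0.1607462 and B = 0.0572576: α·A = (1−α)·B, so α = B/(A+B) = 0.0572576/0.2180038 ≈ 0.2626.

α ≈ 0.2626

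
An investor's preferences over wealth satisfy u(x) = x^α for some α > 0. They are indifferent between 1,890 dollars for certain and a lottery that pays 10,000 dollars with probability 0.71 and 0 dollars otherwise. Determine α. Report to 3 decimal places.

The lottery's expected utility is 0.71·u(10000) + 0.29·u(0) = 0.71·10000^α (since u(0) = 0 for α > 0).
Setting u(1890) equal to that: 1890^α = 0.71·10000^α ⇒ (1890/10000)^α = 0.71.
Taking logs: α·ln(1890/10000) = ln(0.71), so α = -0.342490 / -1.666008 ≈ 0.206.

α ≈ 0.206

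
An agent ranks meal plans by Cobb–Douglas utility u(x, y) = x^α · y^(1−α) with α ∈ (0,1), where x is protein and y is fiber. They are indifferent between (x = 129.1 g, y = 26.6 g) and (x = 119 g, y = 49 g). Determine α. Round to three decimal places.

Indifference: 129.1^α · 26.6^(1−α) = 119^α · 49^(1−α).
(129.1/119)^α = (49/26.6)^(1−α); take logs: α·ln(129.1/119) = (1−α)·ln(49/26.6), i.e. α·0.081464 = (1−α)·0.610909.
So α/(1−α) = (0.610909)/(0.081464) = 7.499128, and α = 7.499128/8.499128 ≈ 0.882.

α ≈ 0.882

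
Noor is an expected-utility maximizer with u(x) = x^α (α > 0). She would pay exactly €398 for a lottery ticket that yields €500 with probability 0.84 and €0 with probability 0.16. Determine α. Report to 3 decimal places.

EU(lottery) = 0.84·500^α + 0.16·0 = 0.84·500^α.
Equating: 398^α = 0.84·500^α, i.e. 0.7960^α = 0.84.
α = ln(0.84) / ln(398/500) = -0.174353/-0.228156 ≈ 0.764.

α ≈ 0.764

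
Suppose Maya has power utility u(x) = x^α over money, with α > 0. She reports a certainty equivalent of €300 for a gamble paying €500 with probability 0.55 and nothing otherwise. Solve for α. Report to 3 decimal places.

Since u(0) = 0, the lottery's EU is 0.55·500^α.
Equating: 300^α = 0.55·500^α, i.e. 0.6000^α = 0.55.
Taking logs: α·ln(300/500) = ln(0.55), so α = -0.597837 / -0.510826 ≈ 1.170.

α ≈ 1.170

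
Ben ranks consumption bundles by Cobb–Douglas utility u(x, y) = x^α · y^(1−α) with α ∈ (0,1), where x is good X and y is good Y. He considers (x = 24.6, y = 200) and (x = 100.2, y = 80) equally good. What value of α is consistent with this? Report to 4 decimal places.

Set the two utilities equal: 24.6^α·200^(1−α) = 100.2^α·80^(1−α).
Taking logs: α·ln 24.6 + (1−α)·ln 200 = α·ln 100.2 + (1−α)·ln 80, i.e. α·-1.4044217 = (1−α)·-0.9162907.
So α/(1−α) = (-0.9162907)/(-1.4044217) = 0.6524327, and α = 0.6524327/1.6524327 ≈ 0.3948.

α ≈ 0.3948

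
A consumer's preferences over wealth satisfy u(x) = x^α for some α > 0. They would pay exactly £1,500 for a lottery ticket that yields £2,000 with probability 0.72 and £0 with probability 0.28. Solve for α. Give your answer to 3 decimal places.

The lottery's expected utility is 0.72·u(2000) + 0.28·u(0) = 0.72·2000^α (since u(0) = 0 for α > 0).
Equating: 1500^α = 0.72·2000^α, i.e. 0.7500^α = 0.72.
Taking logs: α·ln(1500/2000) = ln(0.72), so α = -0.328504 / -0.287682 ≈ 1.142.

α ≈ 1.142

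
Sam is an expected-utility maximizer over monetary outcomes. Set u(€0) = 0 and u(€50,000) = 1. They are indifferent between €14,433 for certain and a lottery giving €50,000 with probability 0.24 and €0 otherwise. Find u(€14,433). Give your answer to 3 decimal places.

The indifference gives u(€14,433) = 0.24·u(€50,000) + 0.76·u(€0) = 0.24·1 + 0.76·0 = 0.24.

0.240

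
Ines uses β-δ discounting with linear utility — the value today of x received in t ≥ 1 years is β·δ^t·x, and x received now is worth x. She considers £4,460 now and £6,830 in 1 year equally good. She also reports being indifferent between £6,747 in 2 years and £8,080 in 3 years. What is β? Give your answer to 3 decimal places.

β ≈ 0.782

Both payoffs in the second observation are in the future, so β drops out: δ^2·6747 = δ^3·8080 ⇒ δ = 6747/8080 = 0.83502.
Now use the now-vs-future pair: 4460 = β·δ·6830 gives β = 4460/(0.83502·6830) ≈ 0.782.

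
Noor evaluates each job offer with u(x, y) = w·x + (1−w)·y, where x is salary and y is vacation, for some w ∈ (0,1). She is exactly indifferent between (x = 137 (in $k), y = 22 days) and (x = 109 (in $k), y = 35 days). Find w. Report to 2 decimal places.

w = 0.32

u(137,22) = u(109,35) means w·137 + (1−w)·22 = w·109 + (1−w)·35.
w·(137−109) = (1−w)·(35−22), i.e. w·28 = (1−w)·13.
So w/(1−w) = 13/28 = 0.4643, giving w = 13/(28+13) = 0.32.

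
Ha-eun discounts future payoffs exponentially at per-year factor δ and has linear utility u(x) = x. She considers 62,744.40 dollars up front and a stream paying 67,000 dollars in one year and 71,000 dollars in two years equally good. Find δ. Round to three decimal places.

δ ≈ 0.580

The stream is worth 67000δ + 71000δ² today, so 67000δ + 71000δ² = 62744.40.
That is, 71000δ² + 67000δ − 62744.40 = 0, a quadratic in δ.
The positive root is δ = [−67000 + √(67000² + 4·71000·62744.40)] / (2·71000) = (−67000 + 149360.000)/142000 ≈ 0.580.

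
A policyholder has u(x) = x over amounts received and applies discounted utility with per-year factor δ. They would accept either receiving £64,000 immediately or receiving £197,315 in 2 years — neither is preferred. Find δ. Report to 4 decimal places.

The payoff in 2 years is discounted by δ^2, so u(64000) = δ^2·u(197315) and δ^2 = u(64000)/u(197315).
With u(x) = x: δ^2 = 64000/197315 = 0.32435.
Taking the square root: δ = 0.32435^(1/2) ≈ 0.5695.

δ ≈ 0.5695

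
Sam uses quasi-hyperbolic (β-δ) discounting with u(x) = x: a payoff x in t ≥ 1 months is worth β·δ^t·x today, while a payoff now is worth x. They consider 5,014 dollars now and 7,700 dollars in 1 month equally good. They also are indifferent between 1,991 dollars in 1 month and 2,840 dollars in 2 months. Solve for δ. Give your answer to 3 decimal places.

δ ≈ 0.701

The second indifference involves only future payoffs, so β cancels: β·δ^1·1991 = β·δ^2·2840, giving δ = 1991/2840 = 0.70106.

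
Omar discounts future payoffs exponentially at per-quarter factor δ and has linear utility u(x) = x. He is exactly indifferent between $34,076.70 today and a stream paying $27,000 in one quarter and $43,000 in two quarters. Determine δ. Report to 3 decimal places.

δ ≈ 0.630

The stream is worth 27000δ + 43000δ² today, so 27000δ + 43000δ² = 34076.70.
So 43000δ² + 27000δ − 34076.70 = 0.
By the quadratic formula (taking the positive root), δ = (−27000 + √6590192400.00) / 86000 ≈ 0.630.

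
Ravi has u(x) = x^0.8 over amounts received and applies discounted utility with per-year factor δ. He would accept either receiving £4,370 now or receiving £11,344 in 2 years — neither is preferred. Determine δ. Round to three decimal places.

δ ≈ 0.683

The payoff in 2 years is discounted by δ^2, so u(4370) = δ^2·u(11344) and δ^2 = u(4370)/u(11344).
With u(x) = x^0.8: δ^2 = 4370^0.8/11344^0.8 = (4370/11344)^0.8 = 0.46620.
So δ = 0.46620^(1/2) ≈ 0.683.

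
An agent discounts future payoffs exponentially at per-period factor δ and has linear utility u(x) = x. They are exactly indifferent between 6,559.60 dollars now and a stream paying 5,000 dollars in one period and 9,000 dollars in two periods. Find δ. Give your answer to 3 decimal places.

δ ≈ 0.620

The stream is worth 5000δ + 9000δ² today, so 5000δ + 9000δ² = 6559.60.
Rearranged: 9000δ² + 5000δ − 6559.60 = 0.
By the quadratic formula (taking the positive root), δ = (−5000 + √261145600.00) / 18000 ≈ 0.620.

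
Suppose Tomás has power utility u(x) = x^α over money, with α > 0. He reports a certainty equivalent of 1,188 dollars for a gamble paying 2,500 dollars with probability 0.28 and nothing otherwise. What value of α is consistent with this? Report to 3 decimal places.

Since u(0) = 0, the lottery's EU is 0.28·2500^α.
Setting u(1188) equal to that: 1188^α = 0.28·2500^α ⇒ (1188/2500)^α = 0.28.
α = ln(0.28) / ln(1188/2500) = -1.272966/-0.744020 ≈ 1.711.

α ≈ 1.711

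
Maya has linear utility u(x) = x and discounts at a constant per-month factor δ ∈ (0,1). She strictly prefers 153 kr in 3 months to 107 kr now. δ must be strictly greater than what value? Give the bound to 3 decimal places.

The preference means 107 < δ^3·153.
So δ^3 > 107/153 = 0.69935; taking the cube root of both positive sides preserves the inequality.
δ > (107/153)^(1/3) ≈ 0.888.

δ > 0.888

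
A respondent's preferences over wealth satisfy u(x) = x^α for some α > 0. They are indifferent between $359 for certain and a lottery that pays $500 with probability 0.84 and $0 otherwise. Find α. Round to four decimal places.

EU(lottery) = 0.84·500^α + 0.16·0 = 0.84·500^α.
Equating: 359^α = 0.84·500^α, i.e. 0.7180^α = 0.84.
Take logs: α = ln 0.84 / ln(359/500) ≈ 0.526293.

α ≈ 0.5263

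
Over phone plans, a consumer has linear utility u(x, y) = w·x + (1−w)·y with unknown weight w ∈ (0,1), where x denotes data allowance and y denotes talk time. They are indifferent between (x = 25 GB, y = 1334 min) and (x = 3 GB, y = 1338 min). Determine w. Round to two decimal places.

w = 0.15

Indifference: w·25 + (1−w)·1334 = w·3 + (1−w)·1338.
Rearranging, 22·w − 4·(1−w) = 0.
So w/(1−w) = 4/22 = 0.1818, giving w = 4/(22+4) = 0.15.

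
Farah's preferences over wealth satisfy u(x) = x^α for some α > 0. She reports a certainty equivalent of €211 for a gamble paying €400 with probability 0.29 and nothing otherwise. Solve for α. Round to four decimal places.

α ≈ 1.9354

The lottery's expected utility is 0.29·u(400) + 0.71·u(0) = 0.29·400^α (since u(0) = 0 for α > 0).
Setting u(211) equal to that: 211^α = 0.29·400^α ⇒ (211/400)^α = 0.29.
α = ln(0.29) / ln(211/400) = -1.2378744/-0.6396064 ≈ 1.9354.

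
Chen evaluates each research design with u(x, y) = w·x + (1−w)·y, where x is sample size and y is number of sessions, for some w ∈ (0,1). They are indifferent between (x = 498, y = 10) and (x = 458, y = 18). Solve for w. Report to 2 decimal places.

Equating utilities: w·498 + (1−w)·10 = w·458 + (1−w)·18.
Collecting terms: w·40 = (1−w)·8.
Hence w = 8/(40+8) = 8/48 = 0.17.

w = 0.17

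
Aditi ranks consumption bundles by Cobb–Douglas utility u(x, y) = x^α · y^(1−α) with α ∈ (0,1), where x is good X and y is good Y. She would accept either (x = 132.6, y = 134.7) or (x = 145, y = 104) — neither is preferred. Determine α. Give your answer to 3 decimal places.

The Cobb–Douglas utilities coincide, so 132.6^α·134.7^(1−α) = 145^α·104^(1−α).
Rearrange to (132.6/145)^α = (104/134.7)^(1−α) and take logs: α·-0.089397 = (1−α)·-0.258659.
With A = -0.089397 and B = -0.258659: α·A = (1−α)·B, so α = B/(A+B) = -0.258659/-0.348056 ≈ 0.743.

α ≈ 0.743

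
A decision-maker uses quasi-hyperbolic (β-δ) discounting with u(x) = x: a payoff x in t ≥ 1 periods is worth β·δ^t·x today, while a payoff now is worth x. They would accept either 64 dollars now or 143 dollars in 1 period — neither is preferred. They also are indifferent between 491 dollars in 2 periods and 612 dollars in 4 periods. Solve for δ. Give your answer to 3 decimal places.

Both payoffs in the second observation are in the future, so β drops out: δ^2·491 = δ^4·612 ⇒ δ^2 = 491/612 = 0.80229, so δ = 0.89571.

δ ≈ 0.896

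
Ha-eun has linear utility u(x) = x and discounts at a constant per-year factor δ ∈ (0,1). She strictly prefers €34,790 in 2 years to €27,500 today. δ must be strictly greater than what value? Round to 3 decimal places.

The preference means 27500 < δ^2·34790.
So δ^2 > 27500/34790 = 0.79046; taking the square root of both positive sides preserves the inequality.
δ > 0.79046^(1/2) = 0.889.

δ > 0.889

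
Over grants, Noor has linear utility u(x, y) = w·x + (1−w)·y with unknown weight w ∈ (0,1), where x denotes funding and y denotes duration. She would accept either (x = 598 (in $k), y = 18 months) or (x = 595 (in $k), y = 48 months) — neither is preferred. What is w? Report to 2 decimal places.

Equating utilities: w·598 + (1−w)·18 = w·595 + (1−w)·48.
Collecting terms: w·3 = (1−w)·30.
Hence w = 30/(3+30) = 30/33 = 0.91.

w = 0.91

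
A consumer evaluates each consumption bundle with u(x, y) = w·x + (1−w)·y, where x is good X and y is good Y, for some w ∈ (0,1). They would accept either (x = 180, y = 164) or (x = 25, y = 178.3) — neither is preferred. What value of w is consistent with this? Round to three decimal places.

u(180,164) = u(25,178.3) means w·180 + (1−w)·164 = w·25 + (1−w)·178.3.
Collecting terms: w·155 = (1−w)·14.3.
The marginal rate of substitution is 14.3/155, so w = 14.3/(155+14.3) = 0.084.

w = 0.084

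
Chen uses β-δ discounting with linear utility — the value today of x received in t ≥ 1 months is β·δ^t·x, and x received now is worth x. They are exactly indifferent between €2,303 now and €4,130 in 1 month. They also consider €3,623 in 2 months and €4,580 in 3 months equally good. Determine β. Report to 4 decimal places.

Both payoffs in the second observation are in the future, so β drops out: δ^2·3623 = δ^3·4580 ⇒ δ = 3623/4580 = 0.79105.
Now use the now-vs-future pair: 2303 = β·δ·4130 gives β = 2303/(0.79105·4130) ≈ 0.7049.

β ≈ 0.7049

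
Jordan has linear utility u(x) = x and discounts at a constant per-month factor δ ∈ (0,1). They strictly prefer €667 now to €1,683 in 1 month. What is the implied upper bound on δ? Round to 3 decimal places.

δ < 0.396

Comparing present values: 667 > δ·1683.
So δ < 667/1683 = 0.39632.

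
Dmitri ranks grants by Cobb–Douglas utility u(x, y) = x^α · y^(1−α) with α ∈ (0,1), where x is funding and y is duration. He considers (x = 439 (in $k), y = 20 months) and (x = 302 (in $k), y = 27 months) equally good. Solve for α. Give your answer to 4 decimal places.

α ≈ 0.4451

Indifference: 439^α · 20^(1−α) = 302^α · 27^(1−α).
(439/302)^α = (27/20)^(1−α); take logs: α·ln(439/302) = (1−α)·ln(27/20), i.e. α·0.3740724 = (1−α)·0.3001046.
With A = 0.3740724 and B = 0.3001046: α·A = (1−α)·B, so α = B/(A+B) = 0.3001046/0.6741770 ≈ 0.4451.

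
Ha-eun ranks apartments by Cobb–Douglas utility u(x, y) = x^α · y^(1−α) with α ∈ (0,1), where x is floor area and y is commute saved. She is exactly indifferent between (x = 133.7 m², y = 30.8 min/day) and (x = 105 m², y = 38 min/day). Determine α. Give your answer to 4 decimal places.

Indifference: 133.7^α · 30.8^(1−α) = 105^α · 38^(1−α).
(133.7/105)^α = (38/30.8)^(1−α); take logs: α·ln(133.7/105) = (1−α)·ln(38/30.8), i.e. α·0.2416381 = (1−α)·0.2100715.
So α/(1−α) = (0.2100715)/(0.2416381) = 0.8693641, and α = 0.8693641/1.8693641 ≈ 0.4651.

α ≈ 0.4651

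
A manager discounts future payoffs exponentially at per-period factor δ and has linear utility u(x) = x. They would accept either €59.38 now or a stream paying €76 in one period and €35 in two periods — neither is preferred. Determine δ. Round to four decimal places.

δ ≈ 0.6100

The stream is worth 76δ + 35δ² today, so 76δ + 35δ² = 59.38.
So 35δ² + 76δ − 59.38 = 0.
δ = (−76 + √(76² + 4·35·59.38)) / (2·35) = (−76 + √14089.20) / 70 ≈ 0.6100.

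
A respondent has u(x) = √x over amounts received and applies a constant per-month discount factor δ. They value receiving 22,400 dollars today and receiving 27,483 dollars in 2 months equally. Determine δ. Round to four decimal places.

Indifference means u(22400) = δ^2 · u(27483), so δ^2 = u(22400)/u(27483).
With u(x) = √x: δ^2 = √22400/√27483 = √(22400/27483) = 0.90280.
Taking the square root: δ = 0.90280^(1/2) ≈ 0.9502.

δ ≈ 0.9502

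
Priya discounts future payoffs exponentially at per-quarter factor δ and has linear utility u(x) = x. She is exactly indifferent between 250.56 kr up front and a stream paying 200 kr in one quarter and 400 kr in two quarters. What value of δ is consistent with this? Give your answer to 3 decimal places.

δ ≈ 0.580

Equating present values: 250.56 = 200δ + 400δ².
So 400δ² + 200δ − 250.56 = 0.
The positive root is δ = [−200 + √(200² + 4·400·250.56)] / (2·400) = (−200 + 664.000)/800 ≈ 0.580.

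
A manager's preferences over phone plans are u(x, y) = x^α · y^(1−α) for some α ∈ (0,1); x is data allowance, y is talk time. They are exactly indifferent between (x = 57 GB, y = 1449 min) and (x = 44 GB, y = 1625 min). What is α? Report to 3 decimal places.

α ≈ 0.307

Indifference: 57^α · 1449^(1−α) = 44^α · 1625^(1−α).
(57/44)^α = (1625/1449)^(1−α); take logs: α·ln(57/44) = (1−α)·ln(1625/1449), i.e. α·0.258862 = (1−α)·0.114634.
Thus α·(0.373496) = 0.114634, so α = 0.114634/0.373496 ≈ 0.307.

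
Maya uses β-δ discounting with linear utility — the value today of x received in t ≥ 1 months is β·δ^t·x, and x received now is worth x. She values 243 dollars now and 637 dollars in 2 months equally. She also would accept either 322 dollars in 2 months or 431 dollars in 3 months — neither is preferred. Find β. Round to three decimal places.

The second indifference involves only future payoffs, so β cancels: β·δ^2·322 = β·δ^3·431, giving δ = 322/431 = 0.74710.
The first indifference: 243 = β·δ^2·637, so β = 243/(δ^2·637) = 243/(0.55816·637) ≈ 0.683.

β ≈ 0.683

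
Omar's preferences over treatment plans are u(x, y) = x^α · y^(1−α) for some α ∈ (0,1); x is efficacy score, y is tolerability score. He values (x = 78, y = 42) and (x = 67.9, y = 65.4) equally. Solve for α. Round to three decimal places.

α ≈ 0.762

Indifference: 78^α · 42^(1−α) = 67.9^α · 65.4^(1−α).
Rearrange to (78/67.9)^α = (65.4/42)^(1−α) and take logs: α·0.138673 = (1−α)·0.442853.
Thus α·(0.581526) = 0.442853, so α = 0.442853/0.581526 ≈ 0.762.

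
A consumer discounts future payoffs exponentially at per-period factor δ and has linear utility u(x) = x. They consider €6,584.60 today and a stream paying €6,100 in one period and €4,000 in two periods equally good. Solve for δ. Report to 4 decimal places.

δ ≈ 0.7300

Present value of the stream is 6100·δ + 4000·δ². Indifference gives 6100δ + 4000δ² = 6584.60.
So 4000δ² + 6100δ − 6584.60 = 0.
The positive root is δ = [−6100 + √(6100² + 4·4000·6584.60)] / (2·4000) = (−6100 + 11940.000)/8000 ≈ 0.7300.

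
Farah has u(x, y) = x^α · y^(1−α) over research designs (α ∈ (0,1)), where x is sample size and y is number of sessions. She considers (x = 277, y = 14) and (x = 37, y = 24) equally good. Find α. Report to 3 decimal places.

Indifference: 277^α · 14^(1−α) = 37^α · 24^(1−α).
(277/37)^α = (24/14)^(1−α); take logs: α·ln(277/37) = (1−α)·ln(24/14), i.e. α·2.013100 = (1−α)·0.538997.
Thus α·(2.552097) = 0.538997, so α = 0.538997/2.552097 ≈ 0.211.

α ≈ 0.211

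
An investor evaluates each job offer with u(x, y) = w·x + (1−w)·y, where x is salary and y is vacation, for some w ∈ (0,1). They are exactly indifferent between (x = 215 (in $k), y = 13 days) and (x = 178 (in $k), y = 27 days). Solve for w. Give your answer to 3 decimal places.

w = 0.275

Indifference: w·215 + (1−w)·13 = w·178 + (1−w)·27.
Collecting terms: w·37 = (1−w)·14.
The marginal rate of substitution is 14/37, so w = 14/(37+14) = 0.275.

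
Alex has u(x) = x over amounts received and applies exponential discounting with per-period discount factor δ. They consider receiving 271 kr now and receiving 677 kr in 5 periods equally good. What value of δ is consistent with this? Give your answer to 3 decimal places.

δ ≈ 0.833

Indifference means u(271) = δ^5 · u(677), so δ^5 = u(271)/u(677).
With u(x) = x: δ^5 = 271/677 = 0.40030.
So δ = 0.40030^(1/5) ≈ 0.833.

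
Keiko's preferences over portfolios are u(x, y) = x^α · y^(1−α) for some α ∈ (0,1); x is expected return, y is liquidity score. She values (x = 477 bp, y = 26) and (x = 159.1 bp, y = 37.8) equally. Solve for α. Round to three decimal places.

α ≈ 0.254

The Cobb–Douglas utilities coincide, so 477^α·26^(1−α) = 159.1^α·37.8^(1−α).
(477/159.1)^α = (37.8/26)^(1−α); take logs: α·ln(477/159.1) = (1−α)·ln(37.8/26), i.e. α·1.097984 = (1−α)·0.374213.
With A = 1.097984 and B = 0.374213: α·A = (1−α)·B, so α = B/(A+B) = 0.374213/1.472197 ≈ 0.254.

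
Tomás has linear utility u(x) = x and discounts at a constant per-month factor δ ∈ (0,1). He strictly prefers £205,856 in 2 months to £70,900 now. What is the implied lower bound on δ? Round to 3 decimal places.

Comparing present values: 70900 < δ^2·205856.
Dividing by 205856: δ^2 > 0.34442. Both sides are positive, so the square root keeps the direction.
δ > (70900/205856)^(1/2) ≈ 0.587.

δ > 0.587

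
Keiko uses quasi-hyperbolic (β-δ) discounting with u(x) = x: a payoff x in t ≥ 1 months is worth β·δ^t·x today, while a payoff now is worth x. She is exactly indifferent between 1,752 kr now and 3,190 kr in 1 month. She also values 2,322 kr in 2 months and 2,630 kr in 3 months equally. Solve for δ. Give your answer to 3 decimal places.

From the later pair, β·δ^2·2322 = β·δ^3·2630; dividing through, δ = 2322/2630 = 0.88289.

δ ≈ 0.883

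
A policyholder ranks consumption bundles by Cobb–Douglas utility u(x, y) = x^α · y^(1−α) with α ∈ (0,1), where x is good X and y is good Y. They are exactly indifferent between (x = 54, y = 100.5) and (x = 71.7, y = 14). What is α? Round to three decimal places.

The Cobb–Douglas utilities coincide, so 54^α·100.5^(1−α) = 71.7^α·14^(1−α).
(54/71.7)^α = (14/100.5)^(1−α); take logs: α·ln(54/71.7) = (1−α)·ln(14/100.5), i.e. α·-0.283507 = (1−α)·-1.971100.
So α/(1−α) = (-1.971100)/(-0.283507) = 6.952562, and α = 6.952562/7.952562 ≈ 0.874.

α ≈ 0.874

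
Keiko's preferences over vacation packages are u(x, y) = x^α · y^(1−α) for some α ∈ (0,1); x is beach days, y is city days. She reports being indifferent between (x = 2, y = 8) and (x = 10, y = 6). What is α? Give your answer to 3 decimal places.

α ≈ 0.152

Indifference: 2^α · 8^(1−α) = 10^α · 6^(1−α).
(2/10)^α = (6/8)^(1−α); take logs: α·ln(2/10) = (1−α)·ln(6/8), i.e. α·-1.609438 = (1−α)·-0.287682.
So α/(1−α) = (-0.287682)/(-1.609438) = 0.178747, and α = 0.178747/1.178747 ≈ 0.152.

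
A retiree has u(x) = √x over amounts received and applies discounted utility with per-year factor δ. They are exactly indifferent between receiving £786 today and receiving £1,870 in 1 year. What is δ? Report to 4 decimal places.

The payoff in 1 year is discounted by δ, so u(786) = δ·u(1870) and δ = u(786)/u(1870).
With u(x) = √x: δ = √786/√1870 = √(786/1870) = 0.64832.

δ ≈ 0.6483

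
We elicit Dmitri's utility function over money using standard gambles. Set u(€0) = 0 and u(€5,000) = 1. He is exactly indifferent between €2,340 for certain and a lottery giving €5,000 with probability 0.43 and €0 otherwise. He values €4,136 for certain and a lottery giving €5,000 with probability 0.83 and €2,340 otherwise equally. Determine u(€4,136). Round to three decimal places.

The first gamble pins u(€2,340): it must equal 0.43·1 + 0.57·0 = 0.43.
Then u(€4,136) = 0.83·u(€5,000) + 0.17·u(€2,340) = 0.83·1.00 + 0.17·0.43 = 0.9031.

0.903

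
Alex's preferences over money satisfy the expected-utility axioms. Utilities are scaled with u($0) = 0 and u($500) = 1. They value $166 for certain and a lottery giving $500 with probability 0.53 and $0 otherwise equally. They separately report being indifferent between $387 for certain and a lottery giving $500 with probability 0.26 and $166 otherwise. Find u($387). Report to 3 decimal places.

0.652

The first gamble pins u($166): it must equal 0.53·1 + 0.47·0 = 0.53.
Then u($387) = 0.26·u($500) + 0.74·u($166) = 0.26·1.00 + 0.74·0.53 = 0.6522.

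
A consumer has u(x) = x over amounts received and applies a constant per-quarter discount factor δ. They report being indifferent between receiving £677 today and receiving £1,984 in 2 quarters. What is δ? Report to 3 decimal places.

Indifference means u(677) = δ^2 · u(1984), so δ^2 = u(677)/u(1984).
With u(x) = x: δ^2 = 677/1984 = 0.34123.
Hence δ = (0.34123)^(1/2) = 0.58415.

δ ≈ 0.584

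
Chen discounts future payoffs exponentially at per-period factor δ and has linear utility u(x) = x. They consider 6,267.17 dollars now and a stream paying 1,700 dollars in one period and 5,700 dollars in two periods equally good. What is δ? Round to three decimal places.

The stream is worth 1700δ + 5700δ² today, so 1700δ + 5700δ² = 6267.17.
So 5700δ² + 1700δ − 6267.17 = 0.
By the quadratic formula (taking the positive root), δ = (−1700 + √145781476.00) / 11400 ≈ 0.910.

δ ≈ 0.910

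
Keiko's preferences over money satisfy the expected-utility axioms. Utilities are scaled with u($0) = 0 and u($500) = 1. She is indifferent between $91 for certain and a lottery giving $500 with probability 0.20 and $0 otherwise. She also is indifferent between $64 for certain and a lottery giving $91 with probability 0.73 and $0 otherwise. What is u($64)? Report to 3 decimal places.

First, u($91) = 0.20·u($500) + 0.80·u($0) = 0.20.
The second indifference gives u($64) = 0.73·u($91) + 0.27·u($0) = 0.73·0.20 + 0.27·0.00 = 0.1460.

0.146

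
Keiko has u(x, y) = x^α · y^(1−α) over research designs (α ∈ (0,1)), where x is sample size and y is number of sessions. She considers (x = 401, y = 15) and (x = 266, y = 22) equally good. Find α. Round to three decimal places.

The Cobb–Douglas utilities coincide, so 401^α·15^(1−α) = 266^α·22^(1−α).
Rearrange to (401/266)^α = (22/15)^(1−α) and take logs: α·0.410465 = (1−α)·0.382992.
Thus α·(0.793457) = 0.382992, so α = 0.382992/0.793457 ≈ 0.483.

α ≈ 0.483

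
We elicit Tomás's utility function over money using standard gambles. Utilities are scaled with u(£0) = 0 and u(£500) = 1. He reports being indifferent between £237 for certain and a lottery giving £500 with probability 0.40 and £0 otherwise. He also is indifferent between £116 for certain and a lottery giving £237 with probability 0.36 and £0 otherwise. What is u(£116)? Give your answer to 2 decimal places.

0.14

First, u(£237) = 0.40·u(£500) + 0.60·u(£0) = 0.40.
The second indifference gives u(£116) = 0.36·u(£237) + 0.64·u(£0) = 0.36·0.40 + 0.64·0.00 = 0.1440.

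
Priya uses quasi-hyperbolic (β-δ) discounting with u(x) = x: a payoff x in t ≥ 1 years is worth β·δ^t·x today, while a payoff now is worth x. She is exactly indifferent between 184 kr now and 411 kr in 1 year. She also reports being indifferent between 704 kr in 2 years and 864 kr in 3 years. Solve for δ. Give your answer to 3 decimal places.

The second indifference involves only future payoffs, so β cancels: β·δ^2·704 = β·δ^3·864, giving δ = 704/864 = 0.81481.

δ ≈ 0.815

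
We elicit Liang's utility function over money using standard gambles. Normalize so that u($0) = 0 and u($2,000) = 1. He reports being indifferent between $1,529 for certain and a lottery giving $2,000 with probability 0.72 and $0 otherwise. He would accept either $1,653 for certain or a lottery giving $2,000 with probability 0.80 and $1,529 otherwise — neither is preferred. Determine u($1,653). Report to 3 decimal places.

First, u($1,529) = 0.72·u($2,000) + 0.28·u($0) = 0.72.
Then u($1,653) = 0.80·u($2,000) + 0.20·u($1,529) = 0.80·1.00 + 0.20·0.72 = 0.9440.

0.944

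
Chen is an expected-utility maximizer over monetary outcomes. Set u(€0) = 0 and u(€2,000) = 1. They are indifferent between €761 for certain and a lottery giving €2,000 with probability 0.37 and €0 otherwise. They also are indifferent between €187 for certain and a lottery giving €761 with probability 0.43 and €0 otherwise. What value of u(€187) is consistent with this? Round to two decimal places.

0.16

First, u(€761) = 0.37·u(€2,000) + 0.63·u(€0) = 0.37.
Then u(€187) = 0.43·u(€761) + 0.57·u(€0) = 0.43·0.37 + 0.57·0.00 = 0.1591.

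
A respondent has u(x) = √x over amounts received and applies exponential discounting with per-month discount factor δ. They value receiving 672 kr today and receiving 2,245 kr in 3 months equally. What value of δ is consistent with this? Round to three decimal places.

δ ≈ 0.818

The payoff in 3 months is discounted by δ^3, so u(672) = δ^3·u(2245) and δ^3 = u(672)/u(2245).
Since u(x) = √x, δ^3 = √(672/2245) = 0.54711.
Taking the cube root: δ = 0.54711^(1/3) ≈ 0.818.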